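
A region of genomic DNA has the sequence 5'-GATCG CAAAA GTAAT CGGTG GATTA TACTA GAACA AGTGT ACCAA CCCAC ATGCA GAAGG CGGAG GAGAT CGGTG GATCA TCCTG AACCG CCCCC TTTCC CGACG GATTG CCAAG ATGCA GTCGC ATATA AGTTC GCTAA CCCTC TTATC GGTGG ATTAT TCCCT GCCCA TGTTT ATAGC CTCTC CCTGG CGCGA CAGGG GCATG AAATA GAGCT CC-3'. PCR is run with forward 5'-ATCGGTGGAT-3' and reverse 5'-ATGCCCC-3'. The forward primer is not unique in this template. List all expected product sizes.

191 bp, 136 bp, 57 bp

The forward primer ATCGGTGGAT matches the top strand at positions 14–23, 69–78, 148–157.
The reverse primer's reverse complement is GGGGCAT, matching at positions 198–204.
Each forward site pairs with the reverse site to give a product ending at position 204: sizes 191, 136, 57 bp.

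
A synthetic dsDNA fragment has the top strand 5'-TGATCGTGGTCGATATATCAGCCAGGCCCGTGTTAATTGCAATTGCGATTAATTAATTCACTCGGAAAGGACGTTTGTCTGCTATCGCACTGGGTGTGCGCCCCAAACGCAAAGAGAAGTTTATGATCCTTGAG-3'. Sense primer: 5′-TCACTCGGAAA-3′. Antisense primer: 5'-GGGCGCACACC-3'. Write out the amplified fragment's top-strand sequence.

Forward primer TCACTCGGAAA is found on the top strand at positions 58–68.
Reverse complement of the reverse primer: GGTGTGCGCCC. This occurs on the top strand at positions 93–103.
The product is the template from position 58 through 103 (46 bp).

5'-TCACTCGGAAAGGACGTTTGTCTGCTATCGCACTGGGTGTGCGCCC-3'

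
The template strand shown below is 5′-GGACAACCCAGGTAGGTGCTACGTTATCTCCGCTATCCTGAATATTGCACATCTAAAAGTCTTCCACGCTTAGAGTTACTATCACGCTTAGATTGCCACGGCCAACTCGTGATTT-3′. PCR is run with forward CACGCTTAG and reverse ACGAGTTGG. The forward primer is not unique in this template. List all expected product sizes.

46 bp, 28 bp

The forward primer CACGCTTAG matches the top strand at positions 65–73, 83–91.
The reverse primer's reverse complement is CCAACTCGT, matching at positions 102–110.
Each forward site pairs with the reverse site to give a product ending at position 110: sizes 46, 28 bp.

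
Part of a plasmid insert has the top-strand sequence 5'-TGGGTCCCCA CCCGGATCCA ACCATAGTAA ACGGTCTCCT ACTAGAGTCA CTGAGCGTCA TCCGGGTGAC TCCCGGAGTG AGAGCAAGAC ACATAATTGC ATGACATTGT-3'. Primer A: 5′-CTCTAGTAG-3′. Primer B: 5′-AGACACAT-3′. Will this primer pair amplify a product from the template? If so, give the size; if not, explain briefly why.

No product — the primers' 3' ends point away from each other.

Primer A (CTCTAGTAG) has reverse complement CTACTAGAG, which matches the top strand at positions 39–47; primer A anneals to the top strand there with its 3' end pointing upstream toward position 39.
Primer B (AGACACAT) matches the top strand directly at positions 87–94; it anneals to the bottom strand with its 3' end pointing downstream toward position 94.
The 3' ends diverge (primer A extends toward position 1, primer B toward position 110), so the primers never converge on a shared product.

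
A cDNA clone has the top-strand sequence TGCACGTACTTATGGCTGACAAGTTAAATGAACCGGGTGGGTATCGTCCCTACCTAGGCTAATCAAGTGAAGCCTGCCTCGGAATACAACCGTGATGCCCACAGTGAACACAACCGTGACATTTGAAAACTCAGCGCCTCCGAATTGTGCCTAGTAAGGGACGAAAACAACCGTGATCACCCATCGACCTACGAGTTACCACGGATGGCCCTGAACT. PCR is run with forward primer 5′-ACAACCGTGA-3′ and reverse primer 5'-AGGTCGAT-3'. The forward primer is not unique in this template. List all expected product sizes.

The forward primer ACAACCGTGA matches the top strand at positions 86–95, 110–119, 167–176.
The reverse primer's reverse complement is ATCGACCT, matching at positions 183–190.
Each forward site pairs with the reverse site to give a product ending at position 190: sizes 105, 81, 24 bp.

105 bp, 81 bp, 24 bp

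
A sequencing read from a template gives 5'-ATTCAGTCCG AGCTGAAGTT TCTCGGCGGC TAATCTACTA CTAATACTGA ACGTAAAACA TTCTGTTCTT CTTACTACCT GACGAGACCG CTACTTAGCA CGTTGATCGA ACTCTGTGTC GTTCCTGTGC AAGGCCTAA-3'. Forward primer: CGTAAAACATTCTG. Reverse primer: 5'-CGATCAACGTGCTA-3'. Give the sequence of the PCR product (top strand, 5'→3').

The forward primer matches the template at positions 52–65.
The reverse primer's reverse complement is TAGCACGTTGATCG, which matches the template at positions 96–109.
The product is the template from position 52 through 109 (58 bp).

5'-CGTAAAACATTCTGTTCTTCTTACTACCTGACGAGACCGCTACTTAGCACGTTGATCG-3'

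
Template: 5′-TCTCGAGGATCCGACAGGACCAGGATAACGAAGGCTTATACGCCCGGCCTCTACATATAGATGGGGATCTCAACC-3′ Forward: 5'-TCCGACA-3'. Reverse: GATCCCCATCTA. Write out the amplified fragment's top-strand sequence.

Scanning the template, TCCGACA occurs at positions 10–16; this primer anneals to the bottom strand there with its 3' end pointing downstream.
Taking the reverse complement of GATCCCCATCTA gives TAGATGGGGATC, found at positions 58–69 on the template; the primer anneals here to the top strand with its 3' end pointing upstream.
The product is the template from position 10 through 69 (60 bp).

5'-TCCGACAGGACCAGGATAACGAAGGCTTATACGCCCGGCCTCTACATATAGATGGGGATC-3'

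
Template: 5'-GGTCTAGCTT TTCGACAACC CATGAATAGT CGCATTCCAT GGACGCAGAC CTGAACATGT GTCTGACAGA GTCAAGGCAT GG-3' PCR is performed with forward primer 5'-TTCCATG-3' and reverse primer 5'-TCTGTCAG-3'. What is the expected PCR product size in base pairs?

Scanning the template, TTCCATG occurs at positions 35–41; this primer anneals to the bottom strand there with its 3' end pointing downstream.
Reverse complement of the reverse primer: CTGACAGA. This occurs on the top strand at positions 63–70.
Product length = (reverse-primer end) − (forward-primer start) + 1 = 70 − 35 + 1 = 36 bp.

36 bp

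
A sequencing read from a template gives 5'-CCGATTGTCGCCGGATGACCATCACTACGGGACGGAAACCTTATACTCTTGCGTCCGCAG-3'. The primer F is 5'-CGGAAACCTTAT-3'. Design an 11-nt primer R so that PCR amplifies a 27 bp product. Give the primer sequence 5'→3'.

The forward primer binds at positions 33–44, so a 27 bp product ends at position 33 + 27 − 1 = 59.
The reverse primer anneals to the top strand over positions 49–59, i.e. to TTGCGTCCGCA.
Its sequence written 5'→3' is the reverse complement: TGCGGACGCAA.

5'-TGCGGACGCAA-3'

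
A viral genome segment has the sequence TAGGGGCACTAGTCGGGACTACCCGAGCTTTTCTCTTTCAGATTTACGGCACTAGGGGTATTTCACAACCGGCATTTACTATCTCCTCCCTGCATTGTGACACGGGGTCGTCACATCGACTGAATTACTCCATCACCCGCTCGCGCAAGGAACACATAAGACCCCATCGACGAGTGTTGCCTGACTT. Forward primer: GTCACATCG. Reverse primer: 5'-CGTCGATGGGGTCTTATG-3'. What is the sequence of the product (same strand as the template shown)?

Forward primer GTCACATCG is found on the top strand at positions 110–118.
Reverse complement of the reverse primer: CATAAGACCCCATCGACG. This occurs on the top strand at positions 155–172.
The product is the template from position 110 through 172 (63 bp).

5'-GTCACATCGACTGAATTACTCCATCACCCGCTCGCGCAAGGAACACATAAGACCCCATCGACG-3'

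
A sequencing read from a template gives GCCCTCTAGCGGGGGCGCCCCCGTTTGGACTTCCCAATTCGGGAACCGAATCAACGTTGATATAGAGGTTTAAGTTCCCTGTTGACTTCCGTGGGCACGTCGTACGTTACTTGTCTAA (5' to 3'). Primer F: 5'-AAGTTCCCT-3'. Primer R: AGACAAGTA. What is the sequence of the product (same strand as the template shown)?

Scanning the template, AAGTTCCCT occurs at positions 72–80; this primer anneals to the bottom strand there with its 3' end pointing downstream.
Taking the reverse complement of AGACAAGTA gives TACTTGTCT, found at positions 108–116 on the template; the primer anneals here to the top strand with its 3' end pointing upstream.
The product is the template from position 72 through 116 (45 bp).

5'-AAGTTCCCTGTTGACTTCCGTGGGCACGTCGTACGTTACTTGTCT-3'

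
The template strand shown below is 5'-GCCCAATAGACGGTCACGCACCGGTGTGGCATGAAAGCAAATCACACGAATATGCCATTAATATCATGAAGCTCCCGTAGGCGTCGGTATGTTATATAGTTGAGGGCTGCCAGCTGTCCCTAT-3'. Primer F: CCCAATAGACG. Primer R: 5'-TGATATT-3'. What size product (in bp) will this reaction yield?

Scanning the template, CCCAATAGACG occurs at positions 2–12; this primer anneals to the bottom strand there with its 3' end pointing downstream.
Reverse complement of the reverse primer: AATATCA. This occurs on the top strand at positions 60–66.
Amplicon spans positions 2–66: 65 bp.

65 bp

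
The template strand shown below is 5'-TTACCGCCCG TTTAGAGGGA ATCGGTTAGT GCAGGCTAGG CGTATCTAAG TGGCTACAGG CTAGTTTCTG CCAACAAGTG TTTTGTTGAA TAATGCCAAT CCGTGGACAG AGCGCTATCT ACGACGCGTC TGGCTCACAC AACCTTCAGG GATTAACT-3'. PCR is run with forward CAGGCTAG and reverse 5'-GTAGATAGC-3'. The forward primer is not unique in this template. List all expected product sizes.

The forward primer CAGGCTAG matches the top strand at positions 32–39, 57–64.
The reverse primer's reverse complement is GCTATCTAC, matching at positions 114–122.
Each forward site pairs with the reverse site to give a product ending at position 122: sizes 91, 66 bp.

91 bp, 66 bp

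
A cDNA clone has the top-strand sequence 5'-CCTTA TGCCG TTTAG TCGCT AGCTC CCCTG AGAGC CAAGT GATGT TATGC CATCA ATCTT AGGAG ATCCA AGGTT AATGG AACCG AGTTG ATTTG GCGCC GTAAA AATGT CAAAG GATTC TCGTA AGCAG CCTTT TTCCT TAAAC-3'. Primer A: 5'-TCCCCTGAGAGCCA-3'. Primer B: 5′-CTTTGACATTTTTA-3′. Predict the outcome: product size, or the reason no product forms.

Yes — a 92 bp product.

Primer A (TCCCCTGAGAGCCA) matches the top strand at positions 24–37; it acts as a forward primer.
Primer B's reverse complement is TAAAAATGTCAAAG, matching the top strand at positions 102–115; it acts as a reverse primer.
The 3' ends face each other across positions 24–115, giving a 92 bp product.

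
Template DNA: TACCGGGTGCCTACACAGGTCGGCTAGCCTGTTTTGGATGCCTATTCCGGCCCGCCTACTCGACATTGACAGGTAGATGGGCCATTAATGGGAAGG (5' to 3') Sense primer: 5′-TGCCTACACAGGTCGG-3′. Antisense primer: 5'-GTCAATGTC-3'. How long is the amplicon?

63 bp

Scanning the template, TGCCTACACAGGTCGG occurs at positions 8–23; this primer anneals to the bottom strand there with its 3' end pointing downstream.
Taking the reverse complement of GTCAATGTC gives GACATTGAC, found at positions 62–70 on the template; the primer anneals here to the top strand with its 3' end pointing upstream.
Amplicon spans positions 8–70: 63 bp.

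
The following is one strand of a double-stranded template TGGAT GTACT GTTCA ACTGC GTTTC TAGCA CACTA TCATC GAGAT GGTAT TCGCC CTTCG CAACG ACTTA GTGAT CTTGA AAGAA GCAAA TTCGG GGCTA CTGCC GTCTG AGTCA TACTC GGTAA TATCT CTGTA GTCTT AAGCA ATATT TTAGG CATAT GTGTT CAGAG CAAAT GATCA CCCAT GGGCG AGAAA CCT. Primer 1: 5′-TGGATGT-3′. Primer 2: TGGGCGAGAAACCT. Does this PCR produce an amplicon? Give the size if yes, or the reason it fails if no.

No product — both primers anneal to the same strand and extend in the same direction.

Primer 1 (TGGATGT) matches the top strand at positions 1–7 (3' end points downstream).
Primer 2 (TGGGCGAGAAACCT) also matches the top strand directly, at positions 185–198 — its reverse complement AGGTTTCTCGCCCA is not present.
Both primers anneal to the bottom strand with 3' ends pointing the same way, so neither can prime synthesis back toward the other.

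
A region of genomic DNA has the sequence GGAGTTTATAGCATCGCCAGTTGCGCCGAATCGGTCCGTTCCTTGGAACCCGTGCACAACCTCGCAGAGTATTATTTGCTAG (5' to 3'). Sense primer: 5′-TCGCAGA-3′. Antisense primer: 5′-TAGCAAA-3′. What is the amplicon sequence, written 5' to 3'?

5'-TCGCAGAGTATTATTTGCTA-3'

The forward primer matches the template at positions 62–68.
Taking the reverse complement of TAGCAAA gives TTTGCTA, found at positions 75–81 on the template; the primer anneals here to the top strand with its 3' end pointing upstream.
The product is the template from position 62 through 81 (20 bp).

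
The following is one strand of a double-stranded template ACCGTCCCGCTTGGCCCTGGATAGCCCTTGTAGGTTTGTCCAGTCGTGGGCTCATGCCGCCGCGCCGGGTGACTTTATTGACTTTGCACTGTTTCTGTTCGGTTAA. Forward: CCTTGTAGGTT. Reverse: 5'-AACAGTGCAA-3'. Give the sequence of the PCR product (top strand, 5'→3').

5'-CCTTGTAGGTTTGTCCAGTCGTGGGCTCATGCCGCCGCGCCGGGTGACTTTATTGACTTTGCACTGTT-3'

Forward primer CCTTGTAGGTT is found on the top strand at positions 26–36.
Reverse complement of the reverse primer: TTGCACTGTT. This occurs on the top strand at positions 84–93.
The product is the template from position 26 through 93 (68 bp).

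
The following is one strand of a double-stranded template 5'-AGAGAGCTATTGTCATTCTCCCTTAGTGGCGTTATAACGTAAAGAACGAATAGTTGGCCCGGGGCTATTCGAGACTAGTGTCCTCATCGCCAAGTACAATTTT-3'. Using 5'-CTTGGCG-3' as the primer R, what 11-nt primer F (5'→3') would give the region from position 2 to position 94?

The reverse primer's reverse complement CGCCAAG matches the template at positions 88–94; the product starts at position 2.
The forward primer is identical to the top strand over positions 2–12: GAGAGCTATTG.

5'-GAGAGCTATTG-3'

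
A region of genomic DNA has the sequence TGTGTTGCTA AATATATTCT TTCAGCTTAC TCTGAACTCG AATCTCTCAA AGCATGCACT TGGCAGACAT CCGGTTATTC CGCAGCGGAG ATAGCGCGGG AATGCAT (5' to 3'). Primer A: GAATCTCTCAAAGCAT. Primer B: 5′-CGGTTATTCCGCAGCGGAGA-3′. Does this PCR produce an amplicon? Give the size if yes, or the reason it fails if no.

Primer A (GAATCTCTCAAAGCAT) matches the top strand at positions 40–55 (3' end points downstream).
Primer B (CGGTTATTCCGCAGCGGAGA) also matches the top strand directly, at positions 72–91 — its reverse complement TCTCCGCTGCGGAATAACCG is not present.
Both primers anneal to the bottom strand with 3' ends pointing the same way, so neither can prime synthesis back toward the other.

No product — both primers anneal to the same strand and extend in the same direction.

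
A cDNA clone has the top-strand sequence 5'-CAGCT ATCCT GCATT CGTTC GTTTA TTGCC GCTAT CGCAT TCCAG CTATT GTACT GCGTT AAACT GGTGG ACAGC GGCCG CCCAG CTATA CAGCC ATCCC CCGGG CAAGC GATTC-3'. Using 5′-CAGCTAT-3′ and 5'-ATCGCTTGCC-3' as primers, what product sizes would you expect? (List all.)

113 bp, 71 bp, 31 bp

The forward primer CAGCTAT matches the top strand at positions 1–7, 43–49, 83–89.
The reverse primer's reverse complement is GGCAAGCGAT, matching at positions 104–113.
Each forward site pairs with the reverse site to give a product ending at position 113: sizes 113, 71, 31 bp.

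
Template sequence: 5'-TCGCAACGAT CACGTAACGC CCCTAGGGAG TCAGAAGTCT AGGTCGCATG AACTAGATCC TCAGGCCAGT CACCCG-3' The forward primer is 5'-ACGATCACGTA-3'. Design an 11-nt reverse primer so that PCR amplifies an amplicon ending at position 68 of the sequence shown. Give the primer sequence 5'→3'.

The forward primer binds at positions 6–16; the product's 3' end on the top strand is position 68.
The reverse primer anneals to the top strand over positions 58–68, i.e. to TCCTCAGGCCA.
Its sequence written 5'→3' is the reverse complement: TGGCCTGAGGA.

5'-TGGCCTGAGGA-3'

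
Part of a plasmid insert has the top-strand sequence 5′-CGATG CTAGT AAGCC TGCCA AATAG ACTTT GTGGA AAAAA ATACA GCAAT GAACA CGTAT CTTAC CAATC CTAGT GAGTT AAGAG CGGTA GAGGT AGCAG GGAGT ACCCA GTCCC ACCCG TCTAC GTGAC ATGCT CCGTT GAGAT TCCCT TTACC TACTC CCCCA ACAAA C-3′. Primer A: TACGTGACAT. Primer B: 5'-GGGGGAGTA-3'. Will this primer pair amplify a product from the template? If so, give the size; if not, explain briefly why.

Yes — a 42 bp product.

Primer A (TACGTGACAT) matches the top strand at positions 123–132; it acts as a forward primer.
Primer B's reverse complement is TACTCCCCC, matching the top strand at positions 156–164; it acts as a reverse primer.
The 3' ends face each other across positions 123–164, giving a 42 bp product.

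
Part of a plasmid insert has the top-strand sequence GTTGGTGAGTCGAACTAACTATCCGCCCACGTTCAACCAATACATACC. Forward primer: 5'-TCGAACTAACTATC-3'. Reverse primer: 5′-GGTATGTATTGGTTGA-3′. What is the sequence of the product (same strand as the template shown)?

The forward primer matches the template at positions 10–23.
The reverse primer's reverse complement is TCAACCAATACATACC, which matches the template at positions 33–48.
The product is the template from position 10 through 48 (39 bp).

5'-TCGAACTAACTATCCGCCCACGTTCAACCAATACATACC-3'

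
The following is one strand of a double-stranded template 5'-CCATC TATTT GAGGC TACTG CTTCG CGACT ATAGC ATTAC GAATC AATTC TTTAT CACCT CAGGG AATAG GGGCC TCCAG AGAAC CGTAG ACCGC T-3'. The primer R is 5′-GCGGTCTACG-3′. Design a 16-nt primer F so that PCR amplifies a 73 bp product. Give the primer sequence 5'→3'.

5'-TCGCGACTATAGCATT-3'

The reverse primer's reverse complement CGTAGACCGC matches the template at positions 86–95, so the product ends at position 95.
A 73 bp product then starts at position 95 − 73 + 1 = 23.
The forward primer is identical to the top strand there: TCGCGACTATAGCATT.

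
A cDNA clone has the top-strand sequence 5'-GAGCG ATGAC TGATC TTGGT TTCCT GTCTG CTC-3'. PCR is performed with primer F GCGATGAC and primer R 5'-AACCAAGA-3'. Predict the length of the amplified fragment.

Forward primer GCGATGAC is found on the top strand at positions 3–10.
The reverse primer's reverse complement is TCTTGGTT, which matches the template at positions 14–21.
The product runs from position 3 to position 21, so its length is 21 − 3 + 1 = 19 bp.

19 bp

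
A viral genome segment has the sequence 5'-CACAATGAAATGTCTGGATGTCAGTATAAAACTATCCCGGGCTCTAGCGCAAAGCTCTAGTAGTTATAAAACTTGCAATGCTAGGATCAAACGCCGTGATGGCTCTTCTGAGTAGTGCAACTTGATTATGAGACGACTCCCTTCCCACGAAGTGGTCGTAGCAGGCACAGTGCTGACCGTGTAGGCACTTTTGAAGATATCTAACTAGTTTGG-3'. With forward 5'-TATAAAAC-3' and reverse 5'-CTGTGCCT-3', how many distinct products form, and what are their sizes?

Two products: 146 bp, 106 bp

The forward primer TATAAAAC matches the top strand at positions 25–32, 65–72.
The reverse primer's reverse complement is AGGCACAG, matching at positions 163–170.
Each forward site pairs with the reverse site to give a product ending at position 170: sizes 146, 106 bp.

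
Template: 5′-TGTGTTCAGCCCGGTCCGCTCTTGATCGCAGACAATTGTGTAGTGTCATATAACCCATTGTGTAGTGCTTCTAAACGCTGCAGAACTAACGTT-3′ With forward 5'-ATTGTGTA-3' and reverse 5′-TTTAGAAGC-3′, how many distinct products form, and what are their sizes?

The forward primer ATTGTGTA matches the top strand at positions 35–42, 57–64.
The reverse primer's reverse complement is GCTTCTAAA, matching at positions 67–75.
Each forward site pairs with the reverse site to give a product ending at position 75: sizes 41, 19 bp.

Two products: 41 bp, 19 bp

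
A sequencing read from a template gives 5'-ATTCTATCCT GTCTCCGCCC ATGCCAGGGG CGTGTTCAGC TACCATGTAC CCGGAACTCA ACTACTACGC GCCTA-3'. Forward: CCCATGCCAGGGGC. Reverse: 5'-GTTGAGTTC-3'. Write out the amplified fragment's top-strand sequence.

5'-CCCATGCCAGGGGCGTGTTCAGCTACCATGTACCCGGAACTCAAC-3'

Forward primer CCCATGCCAGGGGC is found on the top strand at positions 18–31.
The reverse primer's reverse complement is GAACTCAAC, which matches the template at positions 54–62.
The product is the template from position 18 through 62 (45 bp).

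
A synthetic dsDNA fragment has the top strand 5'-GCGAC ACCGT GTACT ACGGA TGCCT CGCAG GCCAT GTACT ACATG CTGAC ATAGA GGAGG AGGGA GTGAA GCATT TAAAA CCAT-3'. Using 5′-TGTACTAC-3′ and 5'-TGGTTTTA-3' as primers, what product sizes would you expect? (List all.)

The forward primer TGTACTAC matches the top strand at positions 10–17, 35–42.
The reverse primer's reverse complement is TAAAACCA, matching at positions 76–83.
Each forward site pairs with the reverse site to give a product ending at position 83: sizes 74, 49 bp.

74 bp, 49 bp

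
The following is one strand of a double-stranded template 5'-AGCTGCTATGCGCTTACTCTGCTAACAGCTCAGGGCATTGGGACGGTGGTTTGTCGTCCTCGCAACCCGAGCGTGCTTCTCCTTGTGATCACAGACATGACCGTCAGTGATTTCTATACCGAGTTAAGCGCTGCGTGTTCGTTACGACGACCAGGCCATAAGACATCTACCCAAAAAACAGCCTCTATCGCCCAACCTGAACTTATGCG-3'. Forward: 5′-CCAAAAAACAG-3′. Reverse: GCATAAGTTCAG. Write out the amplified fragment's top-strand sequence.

Forward primer CCAAAAAACAG is found on the top strand at positions 171–181.
Reverse complement of the reverse primer: CTGAACTTATGC. This occurs on the top strand at positions 197–208.
The product is the template from position 171 through 208 (38 bp).

5'-CCAAAAAACAGCCTCTATCGCCCAACCTGAACTTATGC-3'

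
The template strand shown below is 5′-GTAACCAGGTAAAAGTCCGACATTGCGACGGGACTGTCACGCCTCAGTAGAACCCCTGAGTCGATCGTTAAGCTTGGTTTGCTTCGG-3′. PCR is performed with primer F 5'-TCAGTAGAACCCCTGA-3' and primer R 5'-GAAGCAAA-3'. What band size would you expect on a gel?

42 bp

Scanning the template, TCAGTAGAACCCCTGA occurs at positions 44–59; this primer anneals to the bottom strand there with its 3' end pointing downstream.
Reverse complement of the reverse primer: TTTGCTTC. This occurs on the top strand at positions 78–85.
The product runs from position 44 to position 85, so its length is 85 − 44 + 1 = 42 bp.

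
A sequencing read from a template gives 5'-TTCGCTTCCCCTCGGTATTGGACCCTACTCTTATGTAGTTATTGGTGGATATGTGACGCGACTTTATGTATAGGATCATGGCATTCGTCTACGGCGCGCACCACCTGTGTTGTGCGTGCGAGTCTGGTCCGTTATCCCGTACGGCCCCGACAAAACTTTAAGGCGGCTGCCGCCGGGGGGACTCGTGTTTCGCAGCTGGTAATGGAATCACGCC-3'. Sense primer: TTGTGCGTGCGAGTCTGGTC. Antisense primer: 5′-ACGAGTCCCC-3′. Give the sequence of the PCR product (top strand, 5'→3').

5'-TTGTGCGTGCGAGTCTGGTCCGTTATCCCGTACGGCCCCGACAAAACTTTAAGGCGGCTGCCGCCGGGGGGACTCGT-3'

Forward primer TTGTGCGTGCGAGTCTGGTC is found on the top strand at positions 110–129.
The reverse primer's reverse complement is GGGGACTCGT, which matches the template at positions 177–186.
The product is the template from position 110 through 186 (77 bp).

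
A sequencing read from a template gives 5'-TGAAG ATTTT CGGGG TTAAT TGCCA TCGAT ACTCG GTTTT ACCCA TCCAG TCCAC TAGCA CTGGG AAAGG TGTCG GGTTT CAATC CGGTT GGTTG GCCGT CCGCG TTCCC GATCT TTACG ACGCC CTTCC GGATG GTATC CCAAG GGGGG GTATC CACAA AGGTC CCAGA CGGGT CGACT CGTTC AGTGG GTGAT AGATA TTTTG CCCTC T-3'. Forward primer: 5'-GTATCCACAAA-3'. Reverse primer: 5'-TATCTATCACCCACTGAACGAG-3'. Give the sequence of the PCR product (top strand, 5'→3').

Scanning the template, GTATCCACAAA occurs at positions 151–161; this primer anneals to the bottom strand there with its 3' end pointing downstream.
The reverse primer's reverse complement is CTCGTTCAGTGGGTGATAGATA, which matches the template at positions 179–200.
The product is the template from position 151 through 200 (50 bp).

5'-GTATCCACAAAGGTCCCAGACGGGTCGACTCGTTCAGTGGGTGATAGATA-3'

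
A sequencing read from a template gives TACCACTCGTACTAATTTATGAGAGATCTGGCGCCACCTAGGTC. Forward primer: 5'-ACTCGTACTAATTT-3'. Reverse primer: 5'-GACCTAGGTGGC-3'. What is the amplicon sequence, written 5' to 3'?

The forward primer matches the template at positions 5–18.
The reverse primer's reverse complement is GCCACCTAGGTC, which matches the template at positions 33–44.
The product is the template from position 5 through 44 (40 bp).

5'-ACTCGTACTAATTTATGAGAGATCTGGCGCCACCTAGGTC-3'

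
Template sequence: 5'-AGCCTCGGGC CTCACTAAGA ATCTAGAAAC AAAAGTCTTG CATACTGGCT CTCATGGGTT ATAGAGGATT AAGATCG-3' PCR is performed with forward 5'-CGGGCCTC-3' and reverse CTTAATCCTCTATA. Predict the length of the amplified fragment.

68 bp

Scanning the template, CGGGCCTC occurs at positions 6–13; this primer anneals to the bottom strand there with its 3' end pointing downstream.
The reverse primer's reverse complement is TATAGAGGATTAAG, which matches the template at positions 60–73.
Product length = (reverse-primer end) − (forward-primer start) + 1 = 73 − 6 + 1 = 68 bp.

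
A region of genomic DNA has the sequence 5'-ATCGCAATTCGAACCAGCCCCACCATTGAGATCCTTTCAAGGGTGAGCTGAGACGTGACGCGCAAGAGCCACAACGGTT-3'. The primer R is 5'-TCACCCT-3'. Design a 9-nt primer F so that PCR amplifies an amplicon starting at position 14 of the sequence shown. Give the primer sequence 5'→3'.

5'-CCAGCCCCA-3'

The reverse primer's reverse complement AGGGTGA matches the template at positions 40–46; the product starts at position 14.
The forward primer is identical to the top strand over positions 14–22: CCAGCCCCA.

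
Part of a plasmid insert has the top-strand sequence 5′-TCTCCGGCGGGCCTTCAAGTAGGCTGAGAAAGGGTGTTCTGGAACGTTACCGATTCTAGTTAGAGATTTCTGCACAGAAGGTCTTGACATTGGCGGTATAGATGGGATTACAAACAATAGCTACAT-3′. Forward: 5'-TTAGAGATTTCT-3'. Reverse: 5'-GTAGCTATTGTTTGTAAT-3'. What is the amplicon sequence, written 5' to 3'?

5'-TTAGAGATTTCTGCACAGAAGGTCTTGACATTGGCGGTATAGATGGGATTACAAACAATAGCTAC-3'

The forward primer matches the template at positions 60–71.
Taking the reverse complement of GTAGCTATTGTTTGTAAT gives ATTACAAACAATAGCTAC, found at positions 107–124 on the template; the primer anneals here to the top strand with its 3' end pointing upstream.
The product is the template from position 60 through 124 (65 bp).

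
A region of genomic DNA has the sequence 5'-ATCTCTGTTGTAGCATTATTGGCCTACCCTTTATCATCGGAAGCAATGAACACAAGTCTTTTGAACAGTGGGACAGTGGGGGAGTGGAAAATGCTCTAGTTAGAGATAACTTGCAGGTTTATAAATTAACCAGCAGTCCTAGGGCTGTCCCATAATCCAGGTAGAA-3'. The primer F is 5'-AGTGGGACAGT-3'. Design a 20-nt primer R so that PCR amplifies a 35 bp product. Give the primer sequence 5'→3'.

The forward primer binds at positions 67–77, so a 35 bp product ends at position 67 + 35 − 1 = 101.
The reverse primer anneals to the top strand over positions 82–101, i.e. to GAGTGGAAAATGCTCTAGTT.
Its sequence written 5'→3' is the reverse complement: AACTAGAGCATTTTCCACTC.

5'-AACTAGAGCATTTTCCACTC-3'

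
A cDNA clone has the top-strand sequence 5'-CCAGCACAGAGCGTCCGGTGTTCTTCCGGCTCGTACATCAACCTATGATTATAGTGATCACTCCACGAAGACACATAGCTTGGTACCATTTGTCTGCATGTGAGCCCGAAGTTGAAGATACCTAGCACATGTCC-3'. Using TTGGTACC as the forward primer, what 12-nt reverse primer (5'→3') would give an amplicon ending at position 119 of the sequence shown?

5'-ATCTTCAACTTC-3'

The forward primer binds at positions 80–87; the product's 3' end on the top strand is position 119.
The reverse primer anneals to the top strand over positions 108–119, i.e. to GAAGTTGAAGAT.
Its sequence written 5'→3' is the reverse complement: ATCTTCAACTTC.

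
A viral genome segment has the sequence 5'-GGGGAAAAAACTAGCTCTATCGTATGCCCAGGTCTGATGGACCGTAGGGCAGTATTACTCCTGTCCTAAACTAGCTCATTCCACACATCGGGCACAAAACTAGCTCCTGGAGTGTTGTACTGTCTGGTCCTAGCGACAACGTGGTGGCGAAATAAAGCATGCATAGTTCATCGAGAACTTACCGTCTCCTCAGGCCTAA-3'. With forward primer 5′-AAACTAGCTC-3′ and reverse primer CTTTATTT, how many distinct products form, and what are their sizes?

The forward primer AAACTAGCTC matches the top strand at positions 8–17, 68–77, 97–106.
The reverse primer's reverse complement is AAATAAAG, matching at positions 150–157.
Each forward site pairs with the reverse site to give a product ending at position 157: sizes 150, 90, 61 bp.

Three products: 150 bp, 90 bp, 61 bp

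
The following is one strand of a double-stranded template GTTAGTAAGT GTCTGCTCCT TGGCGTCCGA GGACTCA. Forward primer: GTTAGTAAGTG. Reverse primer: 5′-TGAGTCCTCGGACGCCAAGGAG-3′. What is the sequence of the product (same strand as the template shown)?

5'-GTTAGTAAGTGTCTGCTCCTTGGCGTCCGAGGACTCA-3'

The forward primer matches the template at positions 1–11.
Taking the reverse complement of TGAGTCCTCGGACGCCAAGGAG gives CTCCTTGGCGTCCGAGGACTCA, found at positions 16–37 on the template; the primer anneals here to the top strand with its 3' end pointing upstream.
The product is the template from position 1 through 37 (37 bp).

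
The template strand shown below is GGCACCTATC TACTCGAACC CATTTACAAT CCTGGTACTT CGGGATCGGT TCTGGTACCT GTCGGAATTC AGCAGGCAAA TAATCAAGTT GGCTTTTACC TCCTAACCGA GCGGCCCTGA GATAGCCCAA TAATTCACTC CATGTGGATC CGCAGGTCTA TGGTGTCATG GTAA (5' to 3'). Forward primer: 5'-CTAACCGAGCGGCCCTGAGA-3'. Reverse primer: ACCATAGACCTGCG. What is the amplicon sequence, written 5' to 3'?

Forward primer CTAACCGAGCGGCCCTGAGA is found on the top strand at positions 103–122.
Taking the reverse complement of ACCATAGACCTGCG gives CGCAGGTCTATGGT, found at positions 151–164 on the template; the primer anneals here to the top strand with its 3' end pointing upstream.
The product is the template from position 103 through 164 (62 bp).

5'-CTAACCGAGCGGCCCTGAGATAGCCCAATAATTCACTCCATGTGGATCCGCAGGTCTATGGT-3'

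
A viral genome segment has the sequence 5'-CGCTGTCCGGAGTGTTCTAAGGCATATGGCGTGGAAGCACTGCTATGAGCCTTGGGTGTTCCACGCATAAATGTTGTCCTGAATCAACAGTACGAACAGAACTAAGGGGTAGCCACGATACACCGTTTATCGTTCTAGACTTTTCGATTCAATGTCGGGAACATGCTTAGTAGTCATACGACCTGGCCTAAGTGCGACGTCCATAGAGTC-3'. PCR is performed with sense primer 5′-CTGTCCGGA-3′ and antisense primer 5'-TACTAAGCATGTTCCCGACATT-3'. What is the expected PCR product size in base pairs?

170 bp

Forward primer CTGTCCGGA is found on the top strand at positions 3–11.
Reverse complement of the reverse primer: AATGTCGGGAACATGCTTAGTA. This occurs on the top strand at positions 151–172.
Amplicon spans positions 3–172: 170 bp.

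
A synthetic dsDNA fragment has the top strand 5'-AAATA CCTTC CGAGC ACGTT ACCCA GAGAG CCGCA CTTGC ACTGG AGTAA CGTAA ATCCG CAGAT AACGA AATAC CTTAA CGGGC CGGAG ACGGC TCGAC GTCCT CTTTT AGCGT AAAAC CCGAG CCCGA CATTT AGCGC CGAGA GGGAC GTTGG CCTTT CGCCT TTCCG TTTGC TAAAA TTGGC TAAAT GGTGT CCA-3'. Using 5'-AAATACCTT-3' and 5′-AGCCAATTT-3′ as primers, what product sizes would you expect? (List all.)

The forward primer AAATACCTT matches the top strand at positions 1–9, 70–78.
The reverse primer's reverse complement is AAATTGGCT, matching at positions 178–186.
Each forward site pairs with the reverse site to give a product ending at position 186: sizes 186, 117 bp.

186 bp, 117 bp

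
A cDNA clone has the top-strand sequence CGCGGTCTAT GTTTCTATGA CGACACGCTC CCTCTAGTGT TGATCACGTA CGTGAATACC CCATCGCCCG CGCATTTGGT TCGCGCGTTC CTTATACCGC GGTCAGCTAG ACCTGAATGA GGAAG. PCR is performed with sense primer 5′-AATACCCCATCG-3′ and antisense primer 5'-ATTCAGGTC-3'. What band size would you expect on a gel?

64 bp

The forward primer matches the template at positions 55–66.
Reverse complement of the reverse primer: GACCTGAAT. This occurs on the top strand at positions 110–118.
The product runs from position 55 to position 118, so its length is 118 − 55 + 1 = 64 bp.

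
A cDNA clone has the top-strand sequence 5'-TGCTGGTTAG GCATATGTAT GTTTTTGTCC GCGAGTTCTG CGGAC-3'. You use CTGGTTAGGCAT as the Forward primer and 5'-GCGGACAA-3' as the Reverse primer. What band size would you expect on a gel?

Scanning the template, CTGGTTAGGCAT occurs at positions 3–14; this primer anneals to the bottom strand there with its 3' end pointing downstream.
Taking the reverse complement of GCGGACAA gives TTGTCCGC, found at positions 25–32 on the template; the primer anneals here to the top strand with its 3' end pointing upstream.
The product runs from position 3 to position 32, so its length is 32 − 3 + 1 = 30 bp.

30 bp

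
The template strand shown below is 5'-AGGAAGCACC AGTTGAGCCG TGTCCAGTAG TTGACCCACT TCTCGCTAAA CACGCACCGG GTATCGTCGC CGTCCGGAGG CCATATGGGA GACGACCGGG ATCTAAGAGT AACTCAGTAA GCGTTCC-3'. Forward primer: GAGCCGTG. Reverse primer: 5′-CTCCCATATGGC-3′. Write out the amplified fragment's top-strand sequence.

Forward primer GAGCCGTG is found on the top strand at positions 15–22.
The reverse primer's reverse complement is GCCATATGGGAG, which matches the template at positions 80–91.
The product is the template from position 15 through 91 (77 bp).

5'-GAGCCGTGTCCAGTAGTTGACCCACTTCTCGCTAAACACGCACCGGGTATCGTCGCCGTCCGGAGGCCATATGGGAG-3'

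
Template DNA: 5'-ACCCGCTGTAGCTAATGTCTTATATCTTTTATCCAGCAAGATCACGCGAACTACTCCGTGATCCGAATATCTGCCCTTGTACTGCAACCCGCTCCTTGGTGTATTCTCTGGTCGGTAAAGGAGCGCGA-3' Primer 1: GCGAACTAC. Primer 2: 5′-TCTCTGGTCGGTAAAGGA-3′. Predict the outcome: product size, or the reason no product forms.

No product — both primers anneal to the same strand and extend in the same direction.

Primer 1 (GCGAACTAC) matches the top strand at positions 46–54 (3' end points downstream).
Primer 2 (TCTCTGGTCGGTAAAGGA) also matches the top strand directly, at positions 105–122 — its reverse complement TCCTTTACCGACCAGAGA is not present.
Both primers anneal to the bottom strand with 3' ends pointing the same way, so neither can prime synthesis back toward the other.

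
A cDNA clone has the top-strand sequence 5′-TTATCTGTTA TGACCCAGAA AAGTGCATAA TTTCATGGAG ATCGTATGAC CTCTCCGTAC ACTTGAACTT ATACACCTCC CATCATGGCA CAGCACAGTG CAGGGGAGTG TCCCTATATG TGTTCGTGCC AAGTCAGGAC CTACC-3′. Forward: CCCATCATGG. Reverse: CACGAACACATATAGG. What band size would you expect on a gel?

The forward primer matches the template at positions 79–88.
Taking the reverse complement of CACGAACACATATAGG gives CCTATATGTGTTCGTG, found at positions 113–128 on the template; the primer anneals here to the top strand with its 3' end pointing upstream.
Amplicon spans positions 79–128: 50 bp.

50 bp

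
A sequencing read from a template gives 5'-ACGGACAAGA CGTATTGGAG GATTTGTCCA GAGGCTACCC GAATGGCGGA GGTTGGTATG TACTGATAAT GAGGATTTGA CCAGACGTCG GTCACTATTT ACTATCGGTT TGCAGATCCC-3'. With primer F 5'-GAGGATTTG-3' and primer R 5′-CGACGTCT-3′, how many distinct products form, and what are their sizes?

Two products: 73 bp, 20 bp

The forward primer GAGGATTTG matches the top strand at positions 18–26, 71–79.
The reverse primer's reverse complement is AGACGTCG, matching at positions 83–90.
Each forward site pairs with the reverse site to give a product ending at position 90: sizes 73, 20 bp.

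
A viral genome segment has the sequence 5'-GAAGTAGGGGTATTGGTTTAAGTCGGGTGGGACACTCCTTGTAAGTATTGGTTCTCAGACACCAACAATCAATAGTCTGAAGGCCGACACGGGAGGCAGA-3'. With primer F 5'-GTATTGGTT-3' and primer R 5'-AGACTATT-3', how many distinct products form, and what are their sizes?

Two products: 69 bp, 34 bp

The forward primer GTATTGGTT matches the top strand at positions 10–18, 45–53.
The reverse primer's reverse complement is AATAGTCT, matching at positions 71–78.
Each forward site pairs with the reverse site to give a product ending at position 78: sizes 69, 34 bp.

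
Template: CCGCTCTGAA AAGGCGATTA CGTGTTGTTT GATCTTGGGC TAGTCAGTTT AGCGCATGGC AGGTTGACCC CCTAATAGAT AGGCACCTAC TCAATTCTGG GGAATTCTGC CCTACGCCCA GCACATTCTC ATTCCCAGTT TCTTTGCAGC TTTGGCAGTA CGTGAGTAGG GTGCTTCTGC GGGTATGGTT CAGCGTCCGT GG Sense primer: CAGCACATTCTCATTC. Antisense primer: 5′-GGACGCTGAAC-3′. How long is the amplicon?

Forward primer CAGCACATTCTCATTC is found on the top strand at positions 119–134.
Taking the reverse complement of GGACGCTGAAC gives GTTCAGCGTCC, found at positions 188–198 on the template; the primer anneals here to the top strand with its 3' end pointing upstream.
Product length = (reverse-primer end) − (forward-primer start) + 1 = 198 − 119 + 1 = 80 bp.

80 bp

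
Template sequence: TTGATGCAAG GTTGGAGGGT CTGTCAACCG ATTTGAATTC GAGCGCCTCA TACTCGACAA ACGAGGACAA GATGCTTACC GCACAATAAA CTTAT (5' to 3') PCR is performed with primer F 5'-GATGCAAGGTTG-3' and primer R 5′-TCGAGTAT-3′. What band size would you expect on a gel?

Forward primer GATGCAAGGTTG is found on the top strand at positions 3–14.
Reverse complement of the reverse primer: ATACTCGA. This occurs on the top strand at positions 50–57.
The product runs from position 3 to position 57, so its length is 57 − 3 + 1 = 55 bp.

55 bp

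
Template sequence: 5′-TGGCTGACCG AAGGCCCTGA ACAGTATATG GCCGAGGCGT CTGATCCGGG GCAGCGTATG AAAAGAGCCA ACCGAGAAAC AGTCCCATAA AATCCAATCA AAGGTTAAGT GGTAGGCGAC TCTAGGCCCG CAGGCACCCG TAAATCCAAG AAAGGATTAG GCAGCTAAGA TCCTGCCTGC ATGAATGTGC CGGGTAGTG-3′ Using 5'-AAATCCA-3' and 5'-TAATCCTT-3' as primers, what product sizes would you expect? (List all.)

The forward primer AAATCCA matches the top strand at positions 90–96, 142–148.
The reverse primer's reverse complement is AAGGATTA, matching at positions 152–159.
Each forward site pairs with the reverse site to give a product ending at position 159: sizes 70, 18 bp.

70 bp, 18 bp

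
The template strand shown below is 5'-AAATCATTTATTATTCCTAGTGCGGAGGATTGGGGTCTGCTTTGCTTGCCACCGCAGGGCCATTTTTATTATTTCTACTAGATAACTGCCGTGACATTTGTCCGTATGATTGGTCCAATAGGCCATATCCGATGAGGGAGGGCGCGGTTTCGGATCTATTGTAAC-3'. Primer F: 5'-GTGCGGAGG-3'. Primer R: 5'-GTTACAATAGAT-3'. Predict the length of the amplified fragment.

The forward primer matches the template at positions 20–28.
The reverse primer's reverse complement is ATCTATTGTAAC, which matches the template at positions 154–165.
Amplicon spans positions 20–165: 146 bp.

146 bp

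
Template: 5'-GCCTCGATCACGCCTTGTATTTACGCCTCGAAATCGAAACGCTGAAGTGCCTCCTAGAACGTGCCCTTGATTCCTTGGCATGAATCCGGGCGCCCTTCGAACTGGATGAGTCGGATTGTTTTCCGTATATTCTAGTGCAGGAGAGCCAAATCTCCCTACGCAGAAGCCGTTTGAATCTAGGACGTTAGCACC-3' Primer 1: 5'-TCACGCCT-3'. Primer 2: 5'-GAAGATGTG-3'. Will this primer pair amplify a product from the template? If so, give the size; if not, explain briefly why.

Primer 2 (GAAGATGTG) does not match the top strand, and its reverse complement CACATCTTC does not match either.
With no annealing site for primer 2, no amplification occurs.

No product — primer 2 has no binding site in the template.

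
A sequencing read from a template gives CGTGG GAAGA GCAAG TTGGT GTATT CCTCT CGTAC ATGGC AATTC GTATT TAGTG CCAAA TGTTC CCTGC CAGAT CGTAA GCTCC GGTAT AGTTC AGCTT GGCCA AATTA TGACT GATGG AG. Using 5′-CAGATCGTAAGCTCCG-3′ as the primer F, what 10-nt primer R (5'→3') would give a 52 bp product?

The forward primer binds at positions 71–86, so a 52 bp product ends at position 71 + 52 − 1 = 122.
The reverse primer anneals to the top strand over positions 113–122, i.e. to ACTGATGGAG.
Its sequence written 5'→3' is the reverse complement: CTCCATCAGT.

5'-CTCCATCAGT-3'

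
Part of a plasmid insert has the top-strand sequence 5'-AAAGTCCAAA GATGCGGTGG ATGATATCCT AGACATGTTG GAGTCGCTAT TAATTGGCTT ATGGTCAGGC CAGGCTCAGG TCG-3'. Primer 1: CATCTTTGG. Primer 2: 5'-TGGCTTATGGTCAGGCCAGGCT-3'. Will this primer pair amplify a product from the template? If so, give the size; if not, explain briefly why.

Primer 1 (CATCTTTGG) has reverse complement CCAAAGATG, which matches the top strand at positions 6–14; primer 1 anneals to the top strand there with its 3' end pointing upstream toward position 6.
Primer 2 (TGGCTTATGGTCAGGCCAGGCT) matches the top strand directly at positions 55–76; it anneals to the bottom strand with its 3' end pointing downstream toward position 76.
The 3' ends diverge (primer 1 extends toward position 1, primer 2 toward position 83), so the primers never converge on a shared product.

No product — the primers' 3' ends point away from each other.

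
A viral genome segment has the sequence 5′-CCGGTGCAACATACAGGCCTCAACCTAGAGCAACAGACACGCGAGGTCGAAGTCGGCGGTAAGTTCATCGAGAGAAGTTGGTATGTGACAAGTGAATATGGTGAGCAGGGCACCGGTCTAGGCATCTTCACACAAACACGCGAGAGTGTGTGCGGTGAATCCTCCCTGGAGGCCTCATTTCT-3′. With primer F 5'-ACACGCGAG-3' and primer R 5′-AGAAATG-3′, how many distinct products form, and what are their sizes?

Two products: 146 bp, 47 bp

The forward primer ACACGCGAG matches the top strand at positions 37–45, 136–144.
The reverse primer's reverse complement is CATTTCT, matching at positions 176–182.
Each forward site pairs with the reverse site to give a product ending at position 182: sizes 146, 47 bp.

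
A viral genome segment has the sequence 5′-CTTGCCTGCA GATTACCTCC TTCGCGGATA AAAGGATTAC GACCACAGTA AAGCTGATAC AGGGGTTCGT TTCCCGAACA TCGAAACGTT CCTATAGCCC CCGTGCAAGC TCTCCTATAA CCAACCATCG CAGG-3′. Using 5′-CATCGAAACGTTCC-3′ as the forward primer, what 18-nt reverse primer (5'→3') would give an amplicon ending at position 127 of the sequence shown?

5'-TGGTTGGTTATAGGAGAG-3'

The forward primer binds at positions 79–92; the product's 3' end on the top strand is position 127.
The reverse primer anneals to the top strand over positions 110–127, i.e. to CTCTCCTATAACCAACCA.
Its sequence written 5'→3' is the reverse complement: TGGTTGGTTATAGGAGAG.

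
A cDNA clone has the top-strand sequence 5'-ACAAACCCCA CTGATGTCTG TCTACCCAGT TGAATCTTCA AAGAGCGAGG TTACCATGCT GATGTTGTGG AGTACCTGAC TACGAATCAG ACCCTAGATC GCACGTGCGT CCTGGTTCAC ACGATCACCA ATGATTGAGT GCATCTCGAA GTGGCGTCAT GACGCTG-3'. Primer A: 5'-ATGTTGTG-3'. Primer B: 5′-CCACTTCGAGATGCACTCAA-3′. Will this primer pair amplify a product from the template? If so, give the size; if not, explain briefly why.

Primer A (ATGTTGTG) matches the top strand at positions 62–69; it acts as a forward primer.
Primer B's reverse complement is TTGAGTGCATCTCGAAGTGG, matching the top strand at positions 135–154; it acts as a reverse primer.
The 3' ends face each other across positions 62–154, giving a 93 bp product.

Yes — a 93 bp product.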